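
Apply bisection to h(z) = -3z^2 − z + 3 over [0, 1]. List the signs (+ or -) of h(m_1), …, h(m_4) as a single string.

++-+

z = 0.5 gives h = 1.75, positive; keep [0.5, 1]
z = 0.75 gives h = 0.5625, positive; keep [0.75, 1]
z = 0.875 gives h = -0.171875, negative; keep [0.75, 0.875]
z = 0.8125 gives h = 0.207, positive; keep [0.8125, 0.875]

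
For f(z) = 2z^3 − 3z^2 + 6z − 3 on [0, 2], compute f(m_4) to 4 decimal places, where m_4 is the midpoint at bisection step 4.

m = 1, f(m) = 2 (+); new bracket [0, 1]
m = 0.5, f(m) = -0.5 (−); new bracket [0.5, 1]
m = 0.75, f(m) = 0.65625 (+); new bracket [0.5, 0.75]
m = 0.625, f(m) = 0.0664 (+); new bracket [0.5, 0.625]

0.0664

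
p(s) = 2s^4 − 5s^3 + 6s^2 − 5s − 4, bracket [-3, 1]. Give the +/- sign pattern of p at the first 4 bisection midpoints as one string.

+-+-

m = -1, p(m) = 14 (+); new bracket [-1, 1]
m = 0, p(m) = -4 (−); new bracket [-1, 0]
m = -0.5, p(m) = 0.75 (+); new bracket [-0.5, 0]
m = -0.25, p(m) = -2.2891 (−); new bracket [-0.5, -0.25]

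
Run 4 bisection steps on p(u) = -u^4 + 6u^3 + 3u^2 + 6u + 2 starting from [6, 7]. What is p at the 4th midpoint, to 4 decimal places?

11.5986

m = 6.5, p(m) = 30.4375 (+); new bracket [6.5, 7]
m = 6.75, p(m) = -51.472656 (−); new bracket [6.5, 6.75]
m = 6.625, p(m) = -8.312744 (−); new bracket [6.5, 6.625]
m = 6.5625, p(m) = 11.5986 (+); new bracket [6.5625, 6.625]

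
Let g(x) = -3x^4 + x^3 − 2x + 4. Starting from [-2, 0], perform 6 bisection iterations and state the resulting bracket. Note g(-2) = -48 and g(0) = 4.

g(-1) = 2 > 0, so the root lies in [-2, -1]
g(-1.5) = -11.5625 < 0, so the root lies in [-1.5, -1]
g(-1.25) = -2.777344 < 0, so the root lies in [-1.25, -1]
g(-1.125) = 0.0208 > 0, so the root lies in [-1.25, -1.125]
g(-1.1875) = -1.2652 < 0, so the root lies in [-1.1875, -1.125]
g(-1.15625) = -0.5953 < 0, so the root lies in [-1.15625, -1.125]

[-1.15625, -1.125]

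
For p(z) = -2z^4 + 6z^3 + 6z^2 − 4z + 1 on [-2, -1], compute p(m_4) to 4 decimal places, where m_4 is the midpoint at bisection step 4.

z = -1.5 gives p = -9.875, negative; keep [-1.5, -1]
z = -1.25 gives p = -1.226562, negative; keep [-1.25, -1]
z = -1.125 gives p = 1.347168, positive; keep [-1.25, -1.125]
z = -1.1875 gives p = 0.1865, positive; keep [-1.25, -1.1875]

0.1865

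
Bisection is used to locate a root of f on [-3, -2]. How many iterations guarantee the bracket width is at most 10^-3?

Width after n steps is 1/2^n. Need 2^n ≥ 1/10^-3 = 1000.
2^9 = 512 < 1000 ≤ 2^10 = 1024, so n = 10.

10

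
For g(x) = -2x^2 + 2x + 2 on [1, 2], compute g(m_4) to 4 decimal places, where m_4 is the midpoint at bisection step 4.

m = 1.5, g(m) = 0.5 (+); new bracket [1.5, 2]
m = 1.75, g(m) = -0.625 (−); new bracket [1.5, 1.75]
m = 1.625, g(m) = -0.03125 (−); new bracket [1.5, 1.625]
m = 1.5625, g(m) = 0.2422 (+); new bracket [1.5625, 1.625]

0.2422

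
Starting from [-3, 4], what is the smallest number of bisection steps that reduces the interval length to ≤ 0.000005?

21

Width after n steps is 7/2^n. Need 2^n ≥ 7/0.000005 = 1400000.
2^20 = 1048576 < 1400000 ≤ 2^21 = 2097152, so n = 21.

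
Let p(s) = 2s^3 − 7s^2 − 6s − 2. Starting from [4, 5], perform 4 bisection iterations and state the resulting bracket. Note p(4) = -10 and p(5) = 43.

[4.25, 4.3125]

midpoint 4.5: p = 11.5 > 0 → [4, 4.5]
midpoint 4.25: p = -0.40625 < 0 → [4.25, 4.5]
midpoint 4.375: p = 5.246094 > 0 → [4.25, 4.375]
midpoint 4.3125: p = 2.3462 > 0 → [4.25, 4.3125]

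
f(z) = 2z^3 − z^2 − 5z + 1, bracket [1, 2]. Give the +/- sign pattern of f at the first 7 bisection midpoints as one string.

z = 1.5 gives f = -2, negative; keep [1.5, 2]
z = 1.75 gives f = -0.09375, negative; keep [1.75, 2]
z = 1.875 gives f = 1.292969, positive; keep [1.75, 1.875]
z = 1.8125 gives f = 0.561, positive; keep [1.75, 1.8125]
z = 1.78125 gives f = 0.2242, positive; keep [1.75, 1.78125]
z = 1.765625 gives f = 0.0629, positive; keep [1.75, 1.765625]
z = 1.7578125 gives f = -0.016, negative; keep [1.7578125, 1.765625]

--++++-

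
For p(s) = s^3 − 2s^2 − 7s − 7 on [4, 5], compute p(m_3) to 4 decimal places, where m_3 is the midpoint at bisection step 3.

0.2832

midpoint 4.5: p = 12.125 > 0 → [4, 4.5]
midpoint 4.25: p = 3.890625 > 0 → [4, 4.25]
midpoint 4.125: p = 0.283203 > 0 → [4, 4.125]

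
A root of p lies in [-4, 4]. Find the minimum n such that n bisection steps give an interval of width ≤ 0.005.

Width after n steps is 8/2^n. Need 2^n ≥ 8/0.005 = 1600.
2^10 = 1024 < 1600 ≤ 2^11 = 2048, so n = 11.

11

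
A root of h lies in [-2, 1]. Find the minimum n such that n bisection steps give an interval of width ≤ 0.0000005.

23

Width after n steps is 3/2^n. Need 2^n ≥ 3/0.0000005 = 6000000.
2^22 = 4194304 < 6000000 ≤ 2^23 = 8388608, so n = 23.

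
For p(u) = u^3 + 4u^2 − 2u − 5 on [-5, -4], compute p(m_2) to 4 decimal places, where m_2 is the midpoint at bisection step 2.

-1.0156

p(-4.5) = -6.125 < 0, so the root lies in [-4.5, -4]
p(-4.25) = -1.015625 < 0, so the root lies in [-4.25, -4]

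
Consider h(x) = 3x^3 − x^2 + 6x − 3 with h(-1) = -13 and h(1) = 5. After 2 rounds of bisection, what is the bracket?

m = 0, h(m) = -3 (−); new bracket [0, 1]
m = 0.5, h(m) = 0.125 (+); new bracket [0, 0.5]

[0, 0.5]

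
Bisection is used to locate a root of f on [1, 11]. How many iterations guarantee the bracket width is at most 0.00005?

18

Width after n steps is 10/2^n. Need 2^n ≥ 10/0.00005 = 200000.
2^17 = 131072 < 200000 ≤ 2^18 = 262144, so n = 18.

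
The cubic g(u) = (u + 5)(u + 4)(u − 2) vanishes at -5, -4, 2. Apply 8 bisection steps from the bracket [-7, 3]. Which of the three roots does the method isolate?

m = -2, g(m) = -24 (−); new bracket [-2, 3]
m = 0.5, g(m) = -37.125 (−); new bracket [0.5, 3]
m = 1.75, g(m) = -9.703125 (−); new bracket [1.75, 3]
m = 2.375, g(m) = 17.6309 (+); new bracket [1.75, 2.375]
m = 2.0625, g(m) = 2.676 (+); new bracket [1.75, 2.0625]
m = 1.90625, g(m) = -3.8241 (−); new bracket [1.90625, 2.0625]
m = 1.984375, g(m) = -0.6531 (−); new bracket [1.984375, 2.0625]
m = 2.0234375, g(m) = 0.9915 (+); new bracket [1.984375, 2.0234375]

2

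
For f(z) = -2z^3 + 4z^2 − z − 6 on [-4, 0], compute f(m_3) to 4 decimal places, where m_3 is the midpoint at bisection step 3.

z = -2 gives f = 28, positive; keep [-2, 0]
z = -1 gives f = 1, positive; keep [-1, 0]
z = -0.5 gives f = -4.25, negative; keep [-1, -0.5]

-4.2500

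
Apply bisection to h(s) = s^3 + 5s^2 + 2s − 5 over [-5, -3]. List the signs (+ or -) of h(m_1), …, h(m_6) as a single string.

+-+---

h(-4) = 3 > 0, so the root lies in [-5, -4]
h(-4.5) = -3.875 < 0, so the root lies in [-4.5, -4]
h(-4.25) = 0.046875 > 0, so the root lies in [-4.5, -4.25]
h(-4.375) = -1.7871 < 0, so the root lies in [-4.375, -4.25]
h(-4.3125) = -0.8391 < 0, so the root lies in [-4.3125, -4.25]
h(-4.28125) = -0.3885 < 0, so the root lies in [-4.28125, -4.25]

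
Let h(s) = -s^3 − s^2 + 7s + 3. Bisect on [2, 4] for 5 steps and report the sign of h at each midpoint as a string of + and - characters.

m = 3, h(m) = -12 (−); new bracket [2, 3]
m = 2.5, h(m) = -1.375 (−); new bracket [2, 2.5]
m = 2.25, h(m) = 2.296875 (+); new bracket [2.25, 2.5]
m = 2.375, h(m) = 0.5879 (+); new bracket [2.375, 2.5]
m = 2.4375, h(m) = -0.3611 (−); new bracket [2.375, 2.4375]

--++-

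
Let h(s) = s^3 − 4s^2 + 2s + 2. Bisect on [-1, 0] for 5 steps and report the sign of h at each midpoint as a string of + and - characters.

h(-0.5) = -0.125 < 0, so the root lies in [-0.5, 0]
h(-0.25) = 1.234375 > 0, so the root lies in [-0.5, -0.25]
h(-0.375) = 0.634766 > 0, so the root lies in [-0.5, -0.375]
h(-0.4375) = 0.2756 > 0, so the root lies in [-0.5, -0.4375]
h(-0.46875) = 0.0806 > 0, so the root lies in [-0.5, -0.46875]

-++++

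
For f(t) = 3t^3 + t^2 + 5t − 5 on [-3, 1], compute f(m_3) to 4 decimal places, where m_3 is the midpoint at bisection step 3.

-1.8750

midpoint -1: f = -12 < 0 → [-1, 1]
midpoint 0: f = -5 < 0 → [0, 1]
midpoint 0.5: f = -1.875 < 0 → [0.5, 1]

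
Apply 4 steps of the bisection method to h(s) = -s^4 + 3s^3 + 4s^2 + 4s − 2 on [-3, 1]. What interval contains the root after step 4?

[0.25, 0.5]

midpoint -1: h = -6 < 0 → [-1, 1]
midpoint 0: h = -2 < 0 → [0, 1]
midpoint 0.5: h = 1.3125 > 0 → [0, 0.5]
midpoint 0.25: h = -0.707 < 0 → [0.25, 0.5]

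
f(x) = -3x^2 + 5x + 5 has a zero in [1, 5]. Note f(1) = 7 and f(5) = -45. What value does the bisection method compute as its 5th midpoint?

2.375

m = 3, f(m) = -7 (−); new bracket [1, 3]
m = 2, f(m) = 3 (+); new bracket [2, 3]
m = 2.5, f(m) = -1.25 (−); new bracket [2, 2.5]
m = 2.25, f(m) = 1.0625 (+); new bracket [2.25, 2.5]
m = 2.375, f(m) = -0.0469 (−); new bracket [2.25, 2.375]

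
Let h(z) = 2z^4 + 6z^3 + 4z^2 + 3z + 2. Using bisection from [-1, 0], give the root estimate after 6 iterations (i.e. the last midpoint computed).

-0.765625

m = -0.5, h(m) = 0.875 (+); new bracket [-1, -0.5]
m = -0.75, h(m) = 0.101562 (+); new bracket [-1, -0.75]
m = -0.875, h(m) = -0.409668 (−); new bracket [-0.875, -0.75]
m = -0.8125, h(m) = -0.1435 (−); new bracket [-0.8125, -0.75]
m = -0.78125, h(m) = -0.0183 (−); new bracket [-0.78125, -0.75]
m = -0.765625, h(m) = 0.0423 (+); new bracket [-0.78125, -0.765625]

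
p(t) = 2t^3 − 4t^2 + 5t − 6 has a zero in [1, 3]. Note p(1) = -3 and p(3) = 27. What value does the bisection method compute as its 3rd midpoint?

t = 2 gives p = 4, positive; keep [1, 2]
t = 1.5 gives p = -0.75, negative; keep [1.5, 2]
t = 1.75 gives p = 1.21875, positive; keep [1.5, 1.75]

1.75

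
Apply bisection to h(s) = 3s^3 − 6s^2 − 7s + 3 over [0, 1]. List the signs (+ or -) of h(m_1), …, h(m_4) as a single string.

h(0.5) = -1.625 < 0, so the root lies in [0, 0.5]
h(0.25) = 0.921875 > 0, so the root lies in [0.25, 0.5]
h(0.375) = -0.310547 < 0, so the root lies in [0.25, 0.375]
h(0.3125) = 0.3181 > 0, so the root lies in [0.3125, 0.375]

-+-+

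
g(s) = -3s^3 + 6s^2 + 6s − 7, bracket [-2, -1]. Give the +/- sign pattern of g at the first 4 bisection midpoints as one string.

midpoint -1.5: g = 7.625 > 0 → [-1.5, -1]
midpoint -1.25: g = 0.734375 > 0 → [-1.25, -1]
midpoint -1.125: g = -1.884766 < 0 → [-1.25, -1.125]
midpoint -1.1875: g = -0.6404 < 0 → [-1.25, -1.1875]

++--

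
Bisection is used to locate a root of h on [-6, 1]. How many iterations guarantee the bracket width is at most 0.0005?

Width after n steps is 7/2^n. Need 2^n ≥ 7/0.0005 = 14000.
2^13 = 8192 < 14000 ≤ 2^14 = 16384, so n = 14.

14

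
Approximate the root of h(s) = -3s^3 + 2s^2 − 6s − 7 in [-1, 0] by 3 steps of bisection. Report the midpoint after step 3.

-0.875

h(-0.5) = -3.125 < 0, so the root lies in [-1, -0.5]
h(-0.75) = -0.109375 < 0, so the root lies in [-1, -0.75]
h(-0.875) = 1.791016 > 0, so the root lies in [-0.875, -0.75]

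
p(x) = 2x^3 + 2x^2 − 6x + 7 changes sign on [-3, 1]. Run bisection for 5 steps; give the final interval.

[-2.75, -2.625]

midpoint -1: p = 13 > 0 → [-3, -1]
midpoint -2: p = 11 > 0 → [-3, -2]
midpoint -2.5: p = 3.25 > 0 → [-3, -2.5]
midpoint -2.75: p = -2.9688 < 0 → [-2.75, -2.5]
midpoint -2.625: p = 0.3555 > 0 → [-2.75, -2.625]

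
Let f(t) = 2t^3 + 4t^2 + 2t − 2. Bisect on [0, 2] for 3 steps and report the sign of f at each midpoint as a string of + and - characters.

m = 1, f(m) = 6 (+); new bracket [0, 1]
m = 0.5, f(m) = 0.25 (+); new bracket [0, 0.5]
m = 0.25, f(m) = -1.21875 (−); new bracket [0.25, 0.5]

++-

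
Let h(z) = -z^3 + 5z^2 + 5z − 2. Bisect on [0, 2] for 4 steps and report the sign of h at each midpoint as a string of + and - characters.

h(1) = 7 > 0, so the root lies in [0, 1]
h(0.5) = 1.625 > 0, so the root lies in [0, 0.5]
h(0.25) = -0.453125 < 0, so the root lies in [0.25, 0.5]
h(0.375) = 0.5254 > 0, so the root lies in [0.25, 0.375]

++-+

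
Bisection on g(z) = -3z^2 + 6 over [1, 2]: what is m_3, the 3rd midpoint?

z = 1.5 gives g = -0.75, negative; keep [1, 1.5]
z = 1.25 gives g = 1.3125, positive; keep [1.25, 1.5]
z = 1.375 gives g = 0.328125, positive; keep [1.375, 1.5]

1.375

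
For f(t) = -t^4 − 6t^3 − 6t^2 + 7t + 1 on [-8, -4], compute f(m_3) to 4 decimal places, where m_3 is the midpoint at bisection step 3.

midpoint -6: f = -257 < 0 → [-6, -4]
midpoint -5: f = -59 < 0 → [-5, -4]
midpoint -4.5: f = -15.3125 < 0 → [-4.5, -4]

-15.3125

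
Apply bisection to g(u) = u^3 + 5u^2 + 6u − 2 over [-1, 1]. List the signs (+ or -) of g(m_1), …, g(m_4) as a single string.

midpoint 0: g = -2 < 0 → [0, 1]
midpoint 0.5: g = 2.375 > 0 → [0, 0.5]
midpoint 0.25: g = -0.171875 < 0 → [0.25, 0.5]
midpoint 0.375: g = 1.0059 > 0 → [0.25, 0.375]

-+-+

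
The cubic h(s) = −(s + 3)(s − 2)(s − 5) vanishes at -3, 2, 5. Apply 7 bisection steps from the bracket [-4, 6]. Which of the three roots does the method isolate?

-3

midpoint 1: h = -16 < 0 → [-4, 1]
midpoint -1.5: h = -34.125 < 0 → [-4, -1.5]
midpoint -2.75: h = -9.203125 < 0 → [-4, -2.75]
midpoint -3.375: h = 16.8809 > 0 → [-3.375, -2.75]
midpoint -3.0625: h = 2.551 > 0 → [-3.0625, -2.75]
midpoint -2.90625: h = -3.6366 < 0 → [-3.0625, -2.90625]
midpoint -2.984375: h = -0.6218 < 0 → [-3.0625, -2.984375]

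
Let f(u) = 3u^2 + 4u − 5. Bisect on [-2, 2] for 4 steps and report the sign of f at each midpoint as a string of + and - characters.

-+--

midpoint 0: f = -5 < 0 → [0, 2]
midpoint 1: f = 2 > 0 → [0, 1]
midpoint 0.5: f = -2.25 < 0 → [0.5, 1]
midpoint 0.75: f = -0.3125 < 0 → [0.75, 1]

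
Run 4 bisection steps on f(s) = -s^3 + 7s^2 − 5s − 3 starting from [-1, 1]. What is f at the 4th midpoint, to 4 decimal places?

-0.0879

midpoint 0: f = -3 < 0 → [-1, 0]
midpoint -0.5: f = 1.375 > 0 → [-0.5, 0]
midpoint -0.25: f = -1.296875 < 0 → [-0.5, -0.25]
midpoint -0.375: f = -0.0879 < 0 → [-0.5, -0.375]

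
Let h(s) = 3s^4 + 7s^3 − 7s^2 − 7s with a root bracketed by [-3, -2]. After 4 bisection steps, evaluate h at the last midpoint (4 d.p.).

midpoint -2.5: h = -18.4375 < 0 → [-3, -2.5]
midpoint -2.75: h = -7.691406 < 0 → [-3, -2.75]
midpoint -2.875: h = 0.881592 > 0 → [-2.875, -2.75]
midpoint -2.8125: h = -3.7031 < 0 → [-2.875, -2.8125]

-3.7031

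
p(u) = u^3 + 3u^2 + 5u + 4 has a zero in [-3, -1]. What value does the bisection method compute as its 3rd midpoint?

-1.25

m = -2, p(m) = -2 (−); new bracket [-2, -1]
m = -1.5, p(m) = -0.125 (−); new bracket [-1.5, -1]
m = -1.25, p(m) = 0.484375 (+); new bracket [-1.5, -1.25]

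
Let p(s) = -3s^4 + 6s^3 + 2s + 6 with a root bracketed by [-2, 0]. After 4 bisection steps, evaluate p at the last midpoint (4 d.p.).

-1.5281

s = -1 gives p = -5, negative; keep [-1, 0]
s = -0.5 gives p = 4.0625, positive; keep [-1, -0.5]
s = -0.75 gives p = 1.019531, positive; keep [-1, -0.75]
s = -0.875 gives p = -1.5281, negative; keep [-0.875, -0.75]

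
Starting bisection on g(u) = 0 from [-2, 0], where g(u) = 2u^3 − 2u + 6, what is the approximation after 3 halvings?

-1.75

g(-1) = 6 > 0, so the root lies in [-2, -1]
g(-1.5) = 2.25 > 0, so the root lies in [-2, -1.5]
g(-1.75) = -1.21875 < 0, so the root lies in [-1.75, -1.5]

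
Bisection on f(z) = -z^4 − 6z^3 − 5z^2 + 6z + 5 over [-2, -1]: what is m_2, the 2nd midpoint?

z = -1.5 gives f = -0.0625, negative; keep [-2, -1.5]
z = -1.75 gives f = 1.964844, positive; keep [-1.75, -1.5]

-1.75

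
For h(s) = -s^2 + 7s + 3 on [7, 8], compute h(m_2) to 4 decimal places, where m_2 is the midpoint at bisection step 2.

h(7.5) = -0.75 < 0, so the root lies in [7, 7.5]
h(7.25) = 1.1875 > 0, so the root lies in [7.25, 7.5]

1.1875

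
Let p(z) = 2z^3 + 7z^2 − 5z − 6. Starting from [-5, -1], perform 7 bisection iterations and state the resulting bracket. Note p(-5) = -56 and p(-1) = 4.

p(-3) = 18 > 0, so the root lies in [-5, -3]
p(-4) = -2 < 0, so the root lies in [-4, -3]
p(-3.5) = 11.5 > 0, so the root lies in [-4, -3.5]
p(-3.75) = 5.7188 > 0, so the root lies in [-4, -3.75]
p(-3.875) = 2.1133 > 0, so the root lies in [-4, -3.875]
p(-3.9375) = 0.1216 > 0, so the root lies in [-4, -3.9375]
p(-3.96875) = -0.9228 < 0, so the root lies in [-3.96875, -3.9375]

[-3.96875, -3.9375]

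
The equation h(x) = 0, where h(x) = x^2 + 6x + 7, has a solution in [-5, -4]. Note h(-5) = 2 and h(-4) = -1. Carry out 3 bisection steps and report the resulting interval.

[-4.5, -4.375]

x = -4.5 gives h = 0.25, positive; keep [-4.5, -4]
x = -4.25 gives h = -0.4375, negative; keep [-4.5, -4.25]
x = -4.375 gives h = -0.109375, negative; keep [-4.5, -4.375]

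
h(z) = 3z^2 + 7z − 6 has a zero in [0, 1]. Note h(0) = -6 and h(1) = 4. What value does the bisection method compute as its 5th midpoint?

h(0.5) = -1.75 < 0, so the root lies in [0.5, 1]
h(0.75) = 0.9375 > 0, so the root lies in [0.5, 0.75]
h(0.625) = -0.453125 < 0, so the root lies in [0.625, 0.75]
h(0.6875) = 0.2305 > 0, so the root lies in [0.625, 0.6875]
h(0.65625) = -0.1143 < 0, so the root lies in [0.65625, 0.6875]

0.65625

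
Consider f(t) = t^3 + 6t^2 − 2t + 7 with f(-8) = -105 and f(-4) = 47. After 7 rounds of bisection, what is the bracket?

t = -6 gives f = 19, positive; keep [-8, -6]
t = -7 gives f = -28, negative; keep [-7, -6]
t = -6.5 gives f = -1.125, negative; keep [-6.5, -6]
t = -6.25 gives f = 9.7344, positive; keep [-6.5, -6.25]
t = -6.375 gives f = 4.5098, positive; keep [-6.5, -6.375]
t = -6.4375 gives f = 1.7444, positive; keep [-6.5, -6.4375]
t = -6.46875 gives f = 0.3228, positive; keep [-6.5, -6.46875]

[-6.5, -6.46875]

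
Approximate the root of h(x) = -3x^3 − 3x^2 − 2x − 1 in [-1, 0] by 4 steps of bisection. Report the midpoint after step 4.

-0.6875

h(-0.5) = -0.375 < 0, so the root lies in [-1, -0.5]
h(-0.75) = 0.078125 > 0, so the root lies in [-0.75, -0.5]
h(-0.625) = -0.189453 < 0, so the root lies in [-0.75, -0.625]
h(-0.6875) = -0.0681 < 0, so the root lies in [-0.75, -0.6875]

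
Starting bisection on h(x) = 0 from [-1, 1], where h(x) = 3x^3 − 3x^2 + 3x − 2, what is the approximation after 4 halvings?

0.875

midpoint 0: h = -2 < 0 → [0, 1]
midpoint 0.5: h = -0.875 < 0 → [0.5, 1]
midpoint 0.75: h = -0.171875 < 0 → [0.75, 1]
midpoint 0.875: h = 0.3379 > 0 → [0.75, 0.875]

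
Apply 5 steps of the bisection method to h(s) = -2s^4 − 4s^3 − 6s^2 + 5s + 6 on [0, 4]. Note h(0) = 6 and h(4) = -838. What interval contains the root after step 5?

m = 2, h(m) = -72 (−); new bracket [0, 2]
m = 1, h(m) = -1 (−); new bracket [0, 1]
m = 0.5, h(m) = 6.375 (+); new bracket [0.5, 1]
m = 0.75, h(m) = 4.0547 (+); new bracket [0.75, 1]
m = 0.875, h(m) = 1.9292 (+); new bracket [0.875, 1]

[0.875, 1]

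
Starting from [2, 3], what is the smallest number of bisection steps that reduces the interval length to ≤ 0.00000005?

25

Width after n steps is 1/2^n. Need 2^n ≥ 1/0.00000005 = 20000000.
2^24 = 16777216 < 20000000 ≤ 2^25 = 33554432, so n = 25.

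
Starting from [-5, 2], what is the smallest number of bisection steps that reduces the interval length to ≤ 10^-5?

Width after n steps is 7/2^n. Need 2^n ≥ 7/10^-5 = 700000.
2^19 = 524288 < 700000 ≤ 2^20 = 1048576, so n = 20.

20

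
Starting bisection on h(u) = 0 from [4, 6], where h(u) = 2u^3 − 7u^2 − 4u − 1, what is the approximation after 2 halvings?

midpoint 5: h = 54 > 0 → [4, 5]
midpoint 4.5: h = 21.5 > 0 → [4, 4.5]

4.5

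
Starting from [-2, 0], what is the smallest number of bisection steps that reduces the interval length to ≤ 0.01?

Width after n steps is 2/2^n. Need 2^n ≥ 2/0.01 = 200.
2^7 = 128 < 200 ≤ 2^8 = 256, so n = 8.

8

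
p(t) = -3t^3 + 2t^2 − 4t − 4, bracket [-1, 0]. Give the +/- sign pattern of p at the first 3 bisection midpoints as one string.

m = -0.5, p(m) = -1.125 (−); new bracket [-1, -0.5]
m = -0.75, p(m) = 1.390625 (+); new bracket [-0.75, -0.5]
m = -0.625, p(m) = 0.013672 (+); new bracket [-0.625, -0.5]

-++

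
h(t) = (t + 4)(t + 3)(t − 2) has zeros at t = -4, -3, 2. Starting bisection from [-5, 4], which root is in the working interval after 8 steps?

t = -0.5 gives h = -21.875, negative; keep [-0.5, 4]
t = 1.75 gives h = -6.828125, negative; keep [1.75, 4]
t = 2.875 gives h = 35.341797, positive; keep [1.75, 2.875]
t = 2.3125 gives h = 10.4797, positive; keep [1.75, 2.3125]
t = 2.03125 gives h = 0.9483, positive; keep [1.75, 2.03125]
t = 1.890625 gives h = -3.151, negative; keep [1.890625, 2.03125]
t = 1.9609375 gives h = -1.1551, negative; keep [1.9609375, 2.03125]
t = 1.99609375 gives h = -0.117, negative; keep [1.99609375, 2.03125]

2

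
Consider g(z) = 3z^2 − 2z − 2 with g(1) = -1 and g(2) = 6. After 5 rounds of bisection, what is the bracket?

m = 1.5, g(m) = 1.75 (+); new bracket [1, 1.5]
m = 1.25, g(m) = 0.1875 (+); new bracket [1, 1.25]
m = 1.125, g(m) = -0.453125 (−); new bracket [1.125, 1.25]
m = 1.1875, g(m) = -0.1445 (−); new bracket [1.1875, 1.25]
m = 1.21875, g(m) = 0.0186 (+); new bracket [1.1875, 1.21875]

[1.1875, 1.21875]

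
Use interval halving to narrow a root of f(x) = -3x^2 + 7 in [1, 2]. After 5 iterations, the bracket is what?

[1.5, 1.53125]

f(1.5) = 0.25 > 0, so the root lies in [1.5, 2]
f(1.75) = -2.1875 < 0, so the root lies in [1.5, 1.75]
f(1.625) = -0.921875 < 0, so the root lies in [1.5, 1.625]
f(1.5625) = -0.3242 < 0, so the root lies in [1.5, 1.5625]
f(1.53125) = -0.0342 < 0, so the root lies in [1.5, 1.53125]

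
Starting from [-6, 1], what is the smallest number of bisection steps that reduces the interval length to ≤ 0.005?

Width after n steps is 7/2^n. Need 2^n ≥ 7/0.005 = 1400.
2^10 = 1024 < 1400 ≤ 2^11 = 2048, so n = 11.

11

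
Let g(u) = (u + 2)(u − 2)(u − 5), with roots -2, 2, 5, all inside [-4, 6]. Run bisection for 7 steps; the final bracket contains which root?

-2

m = 1, g(m) = 12 (+); new bracket [-4, 1]
m = -1.5, g(m) = 11.375 (+); new bracket [-4, -1.5]
m = -2.75, g(m) = -27.609375 (−); new bracket [-2.75, -1.5]
m = -2.125, g(m) = -3.6738 (−); new bracket [-2.125, -1.5]
m = -1.8125, g(m) = 4.8699 (+); new bracket [-2.125, -1.8125]
m = -1.96875, g(m) = 0.8643 (+); new bracket [-2.125, -1.96875]
m = -2.046875, g(m) = -1.3368 (−); new bracket [-2.046875, -1.96875]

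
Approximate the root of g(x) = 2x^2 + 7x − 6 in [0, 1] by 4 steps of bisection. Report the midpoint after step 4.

g(0.5) = -2 < 0, so the root lies in [0.5, 1]
g(0.75) = 0.375 > 0, so the root lies in [0.5, 0.75]
g(0.625) = -0.84375 < 0, so the root lies in [0.625, 0.75]
g(0.6875) = -0.2422 < 0, so the root lies in [0.6875, 0.75]

0.6875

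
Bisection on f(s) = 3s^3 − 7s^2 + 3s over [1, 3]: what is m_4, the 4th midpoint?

1.875

s = 2 gives f = 2, positive; keep [1, 2]
s = 1.5 gives f = -1.125, negative; keep [1.5, 2]
s = 1.75 gives f = -0.109375, negative; keep [1.75, 2]
s = 1.875 gives f = 0.791, positive; keep [1.75, 1.875]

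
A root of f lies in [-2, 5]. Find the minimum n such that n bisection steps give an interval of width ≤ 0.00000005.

Width after n steps is 7/2^n. Need 2^n ≥ 7/0.00000005 = 140000000.
2^27 = 134217728 < 140000000 ≤ 2^28 = 268435456, so n = 28.

28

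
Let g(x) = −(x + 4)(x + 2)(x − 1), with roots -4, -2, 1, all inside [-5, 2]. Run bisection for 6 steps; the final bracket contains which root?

1

midpoint -1.5: g = 3.125 > 0 → [-1.5, 2]
midpoint 0.25: g = 7.171875 > 0 → [0.25, 2]
midpoint 1.125: g = -2.001953 < 0 → [0.25, 1.125]
midpoint 0.6875: g = 3.9368 > 0 → [0.6875, 1.125]
midpoint 0.90625: g = 1.3368 > 0 → [0.90625, 1.125]
midpoint 1.015625: g = -0.2363 < 0 → [0.90625, 1.015625]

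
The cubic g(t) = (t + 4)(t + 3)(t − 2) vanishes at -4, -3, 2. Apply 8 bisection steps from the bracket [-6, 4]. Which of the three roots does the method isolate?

g(-1) = -18 < 0, so the root lies in [-1, 4]
g(1.5) = -12.375 < 0, so the root lies in [1.5, 4]
g(2.75) = 29.109375 > 0, so the root lies in [1.5, 2.75]
g(2.125) = 3.9238 > 0, so the root lies in [1.5, 2.125]
g(1.8125) = -5.2449 < 0, so the root lies in [1.8125, 2.125]
g(1.96875) = -0.9268 < 0, so the root lies in [1.96875, 2.125]
g(2.046875) = 1.4305 > 0, so the root lies in [1.96875, 2.046875]
g(2.0078125) = 0.235 > 0, so the root lies in [1.96875, 2.0078125]

2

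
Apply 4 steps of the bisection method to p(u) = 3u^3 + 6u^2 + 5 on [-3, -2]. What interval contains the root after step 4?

midpoint -2.5: p = -4.375 < 0 → [-2.5, -2]
midpoint -2.25: p = 1.203125 > 0 → [-2.5, -2.25]
midpoint -2.375: p = -1.345703 < 0 → [-2.375, -2.25]
midpoint -2.3125: p = -0.0134 < 0 → [-2.3125, -2.25]

[-2.3125, -2.25]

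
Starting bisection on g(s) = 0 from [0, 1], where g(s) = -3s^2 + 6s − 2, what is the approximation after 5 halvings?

0.40625

s = 0.5 gives g = 0.25, positive; keep [0, 0.5]
s = 0.25 gives g = -0.6875, negative; keep [0.25, 0.5]
s = 0.375 gives g = -0.171875, negative; keep [0.375, 0.5]
s = 0.4375 gives g = 0.0508, positive; keep [0.375, 0.4375]
s = 0.40625 gives g = -0.0576, negative; keep [0.40625, 0.4375]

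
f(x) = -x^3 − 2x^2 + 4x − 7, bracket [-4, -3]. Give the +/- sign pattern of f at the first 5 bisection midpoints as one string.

midpoint -3.5: f = -2.625 < 0 → [-4, -3.5]
midpoint -3.75: f = 2.609375 > 0 → [-3.75, -3.5]
midpoint -3.625: f = -0.146484 < 0 → [-3.75, -3.625]
midpoint -3.6875: f = 1.196 > 0 → [-3.6875, -3.625]
midpoint -3.65625: f = 0.516 > 0 → [-3.65625, -3.625]

-+-++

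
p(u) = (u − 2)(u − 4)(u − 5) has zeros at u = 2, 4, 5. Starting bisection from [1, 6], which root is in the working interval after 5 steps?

2

p(3.5) = 1.125 > 0, so the root lies in [1, 3.5]
p(2.25) = 1.203125 > 0, so the root lies in [1, 2.25]
p(1.625) = -3.005859 < 0, so the root lies in [1.625, 2.25]
p(1.9375) = -0.3948 < 0, so the root lies in [1.9375, 2.25]
p(2.09375) = 0.5194 > 0, so the root lies in [1.9375, 2.09375]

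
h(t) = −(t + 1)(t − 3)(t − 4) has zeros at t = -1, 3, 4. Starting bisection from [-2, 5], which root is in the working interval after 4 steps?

h(1.5) = -9.375 < 0, so the root lies in [-2, 1.5]
h(-0.25) = -10.359375 < 0, so the root lies in [-2, -0.25]
h(-1.125) = 2.642578 > 0, so the root lies in [-1.125, -0.25]
h(-0.6875) = -5.4016 < 0, so the root lies in [-1.125, -0.6875]

-1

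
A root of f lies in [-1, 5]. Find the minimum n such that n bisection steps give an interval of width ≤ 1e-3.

Width after n steps is 6/2^n. Need 2^n ≥ 6/1e-3 = 6000.
2^12 = 4096 < 6000 ≤ 2^13 = 8192, so n = 13.

13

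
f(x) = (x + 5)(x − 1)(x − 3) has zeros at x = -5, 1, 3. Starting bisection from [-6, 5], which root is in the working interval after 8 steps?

-5

x = -0.5 gives f = 23.625, positive; keep [-6, -0.5]
x = -3.25 gives f = 46.484375, positive; keep [-6, -3.25]
x = -4.625 gives f = 16.083984, positive; keep [-6, -4.625]
x = -5.3125 gives f = -16.3977, negative; keep [-5.3125, -4.625]
x = -4.96875 gives f = 1.4864, positive; keep [-5.3125, -4.96875]
x = -5.140625 gives f = -7.0296, negative; keep [-5.140625, -4.96875]
x = -5.0546875 gives f = -2.667, negative; keep [-5.0546875, -4.96875]
x = -5.01171875 gives f = -0.5644, negative; keep [-5.01171875, -4.96875]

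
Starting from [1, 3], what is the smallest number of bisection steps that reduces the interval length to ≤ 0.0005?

Width after n steps is 2/2^n. Need 2^n ≥ 2/0.0005 = 4000.
2^11 = 2048 < 4000 ≤ 2^12 = 4096, so n = 12.

12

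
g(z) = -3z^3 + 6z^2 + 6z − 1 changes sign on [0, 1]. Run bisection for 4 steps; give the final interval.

[0.125, 0.1875]

m = 0.5, g(m) = 3.125 (+); new bracket [0, 0.5]
m = 0.25, g(m) = 0.828125 (+); new bracket [0, 0.25]
m = 0.125, g(m) = -0.162109 (−); new bracket [0.125, 0.25]
m = 0.1875, g(m) = 0.3162 (+); new bracket [0.125, 0.1875]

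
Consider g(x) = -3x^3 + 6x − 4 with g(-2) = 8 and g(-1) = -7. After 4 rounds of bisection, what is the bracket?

[-1.6875, -1.625]

g(-1.5) = -2.875 < 0, so the root lies in [-2, -1.5]
g(-1.75) = 1.578125 > 0, so the root lies in [-1.75, -1.5]
g(-1.625) = -0.876953 < 0, so the root lies in [-1.75, -1.625]
g(-1.6875) = 0.2913 > 0, so the root lies in [-1.6875, -1.625]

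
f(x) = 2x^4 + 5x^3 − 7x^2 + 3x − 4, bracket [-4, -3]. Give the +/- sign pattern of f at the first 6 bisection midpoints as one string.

f(-3.5) = -14.5 < 0, so the root lies in [-4, -3.5]
f(-3.75) = 18.148438 > 0, so the root lies in [-3.75, -3.5]
f(-3.625) = 0.318848 > 0, so the root lies in [-3.625, -3.5]
f(-3.5625) = -7.4494 < 0, so the root lies in [-3.625, -3.5625]
f(-3.59375) = -3.6572 < 0, so the root lies in [-3.625, -3.59375]
f(-3.609375) = -1.6924 < 0, so the root lies in [-3.625, -3.609375]

-++---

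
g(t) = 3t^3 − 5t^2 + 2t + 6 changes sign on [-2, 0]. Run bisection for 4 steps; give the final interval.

[-0.875, -0.75]

midpoint -1: g = -4 < 0 → [-1, 0]
midpoint -0.5: g = 3.375 > 0 → [-1, -0.5]
midpoint -0.75: g = 0.421875 > 0 → [-1, -0.75]
midpoint -0.875: g = -1.5879 < 0 → [-0.875, -0.75]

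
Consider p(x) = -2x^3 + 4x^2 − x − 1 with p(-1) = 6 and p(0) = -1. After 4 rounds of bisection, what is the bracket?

m = -0.5, p(m) = 0.75 (+); new bracket [-0.5, 0]
m = -0.25, p(m) = -0.46875 (−); new bracket [-0.5, -0.25]
m = -0.375, p(m) = 0.042969 (+); new bracket [-0.375, -0.25]
m = -0.3125, p(m) = -0.2358 (−); new bracket [-0.375, -0.3125]

[-0.375, -0.3125]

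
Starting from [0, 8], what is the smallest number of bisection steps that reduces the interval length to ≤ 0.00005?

Width after n steps is 8/2^n. Need 2^n ≥ 8/0.00005 = 160000.
2^17 = 131072 < 160000 ≤ 2^18 = 262144, so n = 18.

18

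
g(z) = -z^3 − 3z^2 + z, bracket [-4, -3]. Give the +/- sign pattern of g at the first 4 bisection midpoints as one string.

midpoint -3.5: g = 2.625 > 0 → [-3.5, -3]
midpoint -3.25: g = -0.609375 < 0 → [-3.5, -3.25]
midpoint -3.375: g = 0.896484 > 0 → [-3.375, -3.25]
midpoint -3.3125: g = 0.1165 > 0 → [-3.3125, -3.25]

+-++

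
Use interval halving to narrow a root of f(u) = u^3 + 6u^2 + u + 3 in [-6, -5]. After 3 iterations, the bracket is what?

[-6, -5.875]

f(-5.5) = 12.625 > 0, so the root lies in [-6, -5.5]
f(-5.75) = 5.515625 > 0, so the root lies in [-6, -5.75]
f(-5.875) = 1.439453 > 0, so the root lies in [-6, -5.875]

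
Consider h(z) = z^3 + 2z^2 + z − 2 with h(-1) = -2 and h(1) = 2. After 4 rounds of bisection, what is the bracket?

[0.625, 0.75]

midpoint 0: h = -2 < 0 → [0, 1]
midpoint 0.5: h = -0.875 < 0 → [0.5, 1]
midpoint 0.75: h = 0.296875 > 0 → [0.5, 0.75]
midpoint 0.625: h = -0.3496 < 0 → [0.625, 0.75]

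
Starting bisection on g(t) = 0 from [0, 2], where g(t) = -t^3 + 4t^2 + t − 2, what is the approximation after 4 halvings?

g(1) = 2 > 0, so the root lies in [0, 1]
g(0.5) = -0.625 < 0, so the root lies in [0.5, 1]
g(0.75) = 0.578125 > 0, so the root lies in [0.5, 0.75]
g(0.625) = -0.0566 < 0, so the root lies in [0.625, 0.75]

0.625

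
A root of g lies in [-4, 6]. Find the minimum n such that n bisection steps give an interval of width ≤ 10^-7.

27

Width after n steps is 10/2^n. Need 2^n ≥ 10/10^-7 = 100000000.
2^26 = 67108864 < 100000000 ≤ 2^27 = 134217728, so n = 27.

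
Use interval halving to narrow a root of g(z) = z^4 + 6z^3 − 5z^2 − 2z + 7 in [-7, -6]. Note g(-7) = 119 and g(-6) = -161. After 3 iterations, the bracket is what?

m = -6.5, g(m) = -53.9375 (−); new bracket [-7, -6.5]
m = -6.75, g(m) = 23.347656 (+); new bracket [-6.75, -6.5]
m = -6.625, g(m) = -17.468506 (−); new bracket [-6.75, -6.625]

[-6.75, -6.625]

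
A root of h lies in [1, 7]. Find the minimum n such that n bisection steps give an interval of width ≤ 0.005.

11

Width after n steps is 6/2^n. Need 2^n ≥ 6/0.005 = 1200.
2^10 = 1024 < 1200 ≤ 2^11 = 2048, so n = 11.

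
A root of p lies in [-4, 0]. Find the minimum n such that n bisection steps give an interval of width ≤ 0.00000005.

Width after n steps is 4/2^n. Need 2^n ≥ 4/0.00000005 = 80000000.
2^26 = 67108864 < 80000000 ≤ 2^27 = 134217728, so n = 27.

27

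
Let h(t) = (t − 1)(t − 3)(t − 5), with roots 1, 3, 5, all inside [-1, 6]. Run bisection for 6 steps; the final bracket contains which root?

t = 2.5 gives h = 1.875, positive; keep [-1, 2.5]
t = 0.75 gives h = -2.390625, negative; keep [0.75, 2.5]
t = 1.625 gives h = 2.900391, positive; keep [0.75, 1.625]
t = 1.1875 gives h = 1.2957, positive; keep [0.75, 1.1875]
t = 0.96875 gives h = -0.2559, negative; keep [0.96875, 1.1875]
t = 1.078125 gives h = 0.5889, positive; keep [0.96875, 1.078125]

1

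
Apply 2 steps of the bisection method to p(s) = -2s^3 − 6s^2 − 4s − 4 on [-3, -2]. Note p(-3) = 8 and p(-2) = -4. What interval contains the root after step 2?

[-2.75, -2.5]

p(-2.5) = -0.25 < 0, so the root lies in [-3, -2.5]
p(-2.75) = 3.21875 > 0, so the root lies in [-2.75, -2.5]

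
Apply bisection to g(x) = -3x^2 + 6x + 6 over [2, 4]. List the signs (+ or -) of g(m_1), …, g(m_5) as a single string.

-+-++

m = 3, g(m) = -3 (−); new bracket [2, 3]
m = 2.5, g(m) = 2.25 (+); new bracket [2.5, 3]
m = 2.75, g(m) = -0.1875 (−); new bracket [2.5, 2.75]
m = 2.625, g(m) = 1.0781 (+); new bracket [2.625, 2.75]
m = 2.6875, g(m) = 0.457 (+); new bracket [2.6875, 2.75]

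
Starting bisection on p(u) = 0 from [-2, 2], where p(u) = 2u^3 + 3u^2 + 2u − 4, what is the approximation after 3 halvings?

0.5

p(0) = -4 < 0, so the root lies in [0, 2]
p(1) = 3 > 0, so the root lies in [0, 1]
p(0.5) = -2 < 0, so the root lies in [0.5, 1]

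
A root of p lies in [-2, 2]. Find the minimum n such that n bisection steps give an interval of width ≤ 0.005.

10

Width after n steps is 4/2^n. Need 2^n ≥ 4/0.005 = 800.
2^9 = 512 < 800 ≤ 2^10 = 1024, so n = 10.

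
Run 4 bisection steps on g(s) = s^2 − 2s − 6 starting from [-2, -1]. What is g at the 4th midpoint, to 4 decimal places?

0.2227

m = -1.5, g(m) = -0.75 (−); new bracket [-2, -1.5]
m = -1.75, g(m) = 0.5625 (+); new bracket [-1.75, -1.5]
m = -1.625, g(m) = -0.109375 (−); new bracket [-1.75, -1.625]
m = -1.6875, g(m) = 0.2227 (+); new bracket [-1.6875, -1.625]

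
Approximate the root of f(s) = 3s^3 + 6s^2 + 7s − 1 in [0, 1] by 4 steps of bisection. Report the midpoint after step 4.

0.1875

m = 0.5, f(m) = 4.375 (+); new bracket [0, 0.5]
m = 0.25, f(m) = 1.171875 (+); new bracket [0, 0.25]
m = 0.125, f(m) = -0.025391 (−); new bracket [0.125, 0.25]
m = 0.1875, f(m) = 0.5432 (+); new bracket [0.125, 0.1875]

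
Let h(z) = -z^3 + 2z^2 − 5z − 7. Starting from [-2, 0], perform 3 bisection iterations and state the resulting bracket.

[-1, -0.75]

m = -1, h(m) = 1 (+); new bracket [-1, 0]
m = -0.5, h(m) = -3.875 (−); new bracket [-1, -0.5]
m = -0.75, h(m) = -1.703125 (−); new bracket [-1, -0.75]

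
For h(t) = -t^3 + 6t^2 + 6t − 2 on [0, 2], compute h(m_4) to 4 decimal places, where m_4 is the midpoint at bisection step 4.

1.0410

m = 1, h(m) = 9 (+); new bracket [0, 1]
m = 0.5, h(m) = 2.375 (+); new bracket [0, 0.5]
m = 0.25, h(m) = -0.140625 (−); new bracket [0.25, 0.5]
m = 0.375, h(m) = 1.041 (+); new bracket [0.25, 0.375]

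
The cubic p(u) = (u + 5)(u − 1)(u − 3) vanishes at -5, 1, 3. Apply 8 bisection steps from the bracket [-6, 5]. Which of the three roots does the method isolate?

-5

u = -0.5 gives p = 23.625, positive; keep [-6, -0.5]
u = -3.25 gives p = 46.484375, positive; keep [-6, -3.25]
u = -4.625 gives p = 16.083984, positive; keep [-6, -4.625]
u = -5.3125 gives p = -16.3977, negative; keep [-5.3125, -4.625]
u = -4.96875 gives p = 1.4864, positive; keep [-5.3125, -4.96875]
u = -5.140625 gives p = -7.0296, negative; keep [-5.140625, -4.96875]
u = -5.0546875 gives p = -2.667, negative; keep [-5.0546875, -4.96875]
u = -5.01171875 gives p = -0.5644, negative; keep [-5.01171875, -4.96875]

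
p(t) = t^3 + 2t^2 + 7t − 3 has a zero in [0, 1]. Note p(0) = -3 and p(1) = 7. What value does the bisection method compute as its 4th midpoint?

p(0.5) = 1.125 > 0, so the root lies in [0, 0.5]
p(0.25) = -1.109375 < 0, so the root lies in [0.25, 0.5]
p(0.375) = -0.041016 < 0, so the root lies in [0.375, 0.5]
p(0.4375) = 0.5291 > 0, so the root lies in [0.375, 0.4375]

0.4375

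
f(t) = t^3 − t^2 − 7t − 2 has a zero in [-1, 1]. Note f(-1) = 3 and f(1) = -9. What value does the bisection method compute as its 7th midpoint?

m = 0, f(m) = -2 (−); new bracket [-1, 0]
m = -0.5, f(m) = 1.125 (+); new bracket [-0.5, 0]
m = -0.25, f(m) = -0.328125 (−); new bracket [-0.5, -0.25]
m = -0.375, f(m) = 0.4316 (+); new bracket [-0.375, -0.25]
m = -0.3125, f(m) = 0.0593 (+); new bracket [-0.3125, -0.25]
m = -0.28125, f(m) = -0.1326 (−); new bracket [-0.3125, -0.28125]
m = -0.296875, f(m) = -0.0362 (−); new bracket [-0.3125, -0.296875]

-0.296875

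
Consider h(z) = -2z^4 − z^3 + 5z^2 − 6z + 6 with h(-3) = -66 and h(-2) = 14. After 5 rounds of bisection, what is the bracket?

h(-2.5) = -10.25 < 0, so the root lies in [-2.5, -2]
h(-2.25) = 4.945312 > 0, so the root lies in [-2.5, -2.25]
h(-2.375) = -1.783691 < 0, so the root lies in [-2.375, -2.25]
h(-2.3125) = 1.7849 > 0, so the root lies in [-2.375, -2.3125]
h(-2.34375) = 0.0532 > 0, so the root lies in [-2.375, -2.34375]

[-2.375, -2.34375]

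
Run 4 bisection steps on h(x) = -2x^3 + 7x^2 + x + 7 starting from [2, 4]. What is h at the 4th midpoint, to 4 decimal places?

m = 3, h(m) = 19 (+); new bracket [3, 4]
m = 3.5, h(m) = 10.5 (+); new bracket [3.5, 4]
m = 3.75, h(m) = 3.71875 (+); new bracket [3.75, 4]
m = 3.875, h(m) = -0.3867 (−); new bracket [3.75, 3.875]

-0.3867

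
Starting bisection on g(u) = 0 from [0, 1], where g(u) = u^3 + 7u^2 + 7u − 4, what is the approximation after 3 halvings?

0.375

g(0.5) = 1.375 > 0, so the root lies in [0, 0.5]
g(0.25) = -1.796875 < 0, so the root lies in [0.25, 0.5]
g(0.375) = -0.337891 < 0, so the root lies in [0.375, 0.5]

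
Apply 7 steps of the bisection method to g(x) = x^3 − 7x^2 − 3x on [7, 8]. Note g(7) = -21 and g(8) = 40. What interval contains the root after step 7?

[7.3984375, 7.40625]

x = 7.5 gives g = 5.625, positive; keep [7, 7.5]
x = 7.25 gives g = -8.609375, negative; keep [7.25, 7.5]
x = 7.375 gives g = -1.728516, negative; keep [7.375, 7.5]
x = 7.4375 gives g = 1.8884, positive; keep [7.375, 7.4375]
x = 7.40625 gives g = 0.0651, positive; keep [7.375, 7.40625]
x = 7.390625 gives g = -0.8354, negative; keep [7.390625, 7.40625]
x = 7.3984375 gives g = -0.3861, negative; keep [7.3984375, 7.40625]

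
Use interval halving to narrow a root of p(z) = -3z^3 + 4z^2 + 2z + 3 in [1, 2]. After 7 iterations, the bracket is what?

[1.9375, 1.9453125]

z = 1.5 gives p = 4.875, positive; keep [1.5, 2]
z = 1.75 gives p = 2.671875, positive; keep [1.75, 2]
z = 1.875 gives p = 1.037109, positive; keep [1.875, 2]
z = 1.9375 gives p = 0.071, positive; keep [1.9375, 2]
z = 1.96875 gives p = -0.4511, negative; keep [1.9375, 1.96875]
z = 1.953125 gives p = -0.1867, negative; keep [1.9375, 1.953125]
z = 1.9453125 gives p = -0.057, negative; keep [1.9375, 1.9453125]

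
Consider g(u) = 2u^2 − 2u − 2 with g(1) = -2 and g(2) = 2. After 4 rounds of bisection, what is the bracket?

midpoint 1.5: g = -0.5 < 0 → [1.5, 2]
midpoint 1.75: g = 0.625 > 0 → [1.5, 1.75]
midpoint 1.625: g = 0.03125 > 0 → [1.5, 1.625]
midpoint 1.5625: g = -0.2422 < 0 → [1.5625, 1.625]

[1.5625, 1.625]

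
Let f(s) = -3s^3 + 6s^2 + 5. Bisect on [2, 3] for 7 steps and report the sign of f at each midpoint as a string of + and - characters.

f(2.5) = -4.375 < 0, so the root lies in [2, 2.5]
f(2.25) = 1.203125 > 0, so the root lies in [2.25, 2.5]
f(2.375) = -1.345703 < 0, so the root lies in [2.25, 2.375]
f(2.3125) = -0.0134 < 0, so the root lies in [2.25, 2.3125]
f(2.28125) = 0.609 > 0, so the root lies in [2.28125, 2.3125]
f(2.296875) = 0.3014 > 0, so the root lies in [2.296875, 2.3125]
f(2.3046875) = 0.1449 > 0, so the root lies in [2.3046875, 2.3125]

-+--+++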